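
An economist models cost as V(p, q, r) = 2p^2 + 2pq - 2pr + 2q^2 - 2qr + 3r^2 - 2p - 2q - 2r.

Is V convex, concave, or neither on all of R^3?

convex

V is quadratic, so its Hessian is the constant matrix H = [[4, 2, -2], [2, 4, -2], [-2, -2, 6]].
Leading principal minors: 4, 12, 56.
All positive ⇒ H ≻ 0 ⇒ convex.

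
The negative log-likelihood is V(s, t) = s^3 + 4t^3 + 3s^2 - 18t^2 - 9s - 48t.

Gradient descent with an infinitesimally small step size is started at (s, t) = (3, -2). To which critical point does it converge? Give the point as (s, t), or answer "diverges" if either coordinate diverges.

V is separable, so gradient descent decouples: s follows -∂V/∂s, t follows -∂V/∂t.
∂V/∂s = 3(s - 1)(s + 3); at s=3 this is 36, so s decreases.
∂V/∂t = 12(t - 4)(t + 1); at t=-2 this is 72, so t decreases.
The t-coordinate has no critical point in that direction and runs off to infinity.

diverges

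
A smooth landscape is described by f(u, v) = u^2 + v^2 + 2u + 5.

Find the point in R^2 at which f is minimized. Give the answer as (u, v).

f(u,v) separates as P(u) + Q(v) + 5, so its minimum is min P + min Q + 5.
P'(u) = 2u + 2 vanishes at u ∈ {-1}; Q'(v) = 2v vanishes at v ∈ {0}.
Local minima of P (where P''>0): P(-1)=-1. Local minima of Q: Q(0)=0.
So the global minimum of f is P(-1) + Q(0) + 5 = -1 + 0 + 5 = 4, attained at (-1, 0).

(-1, 0)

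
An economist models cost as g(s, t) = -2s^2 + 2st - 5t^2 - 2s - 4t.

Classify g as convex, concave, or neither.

g is quadratic, so its Hessian is the constant matrix H = [[-4, 2], [2, -10]].
det(H) = 36, tr(H) = -14.
det(H) > 0 and tr(H) < 0, so H is negative definite everywhere: concave.

concave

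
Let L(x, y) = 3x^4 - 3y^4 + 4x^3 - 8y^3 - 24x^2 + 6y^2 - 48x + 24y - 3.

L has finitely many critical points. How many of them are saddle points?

L separates as a function of x plus a function of y, so ∇L=0 decouples.
∂L/∂x = 12(x - 2)(x + 1)(x + 2) = 0 at x ∈ {-2, -1, 2}; ∂L/∂y = -12(y - 1)(y + 1)(y + 2) = 0 at y ∈ {-2, -1, 1}.
The Hessian is diagonal: diag(L_xx, L_yy). Second derivatives: L_xx(-2)=48, L_xx(-1)=-36, L_xx(2)=144; L_yy(-2)=-36, L_yy(-1)=24, L_yy(1)=-72.
Saddle points occur where the two diagonal entries have opposite signs: (-2, -2), (-2, 1), (-1, -1), (2, -2), (2, 1). Count: 5.

5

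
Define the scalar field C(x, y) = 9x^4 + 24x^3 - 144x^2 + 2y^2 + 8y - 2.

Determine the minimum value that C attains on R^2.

C(x,y) separates as P(x) + Q(y) − 2, so its minimum is min P + min Q − 2.
P'(x) = 36x(x - 2)(x + 4) vanishes at x ∈ {-4, 0, 2}; Q'(y) = 4y + 8 vanishes at y ∈ {-2}.
Local minima of P (where P''>0): P(-4)=-1536, P(2)=-240. Local minima of Q: Q(-2)=-8.
So the global minimum of C is P(-4) + Q(-2) − 2 = -1536 − 8 − 2 = -1546, attained at (-4, -2).

-1546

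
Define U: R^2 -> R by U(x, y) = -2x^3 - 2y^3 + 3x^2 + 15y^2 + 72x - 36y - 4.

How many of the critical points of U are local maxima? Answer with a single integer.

U separates as a function of x plus a function of y, so ∇U=0 decouples.
∂U/∂x = -6(x - 4)(x + 3) = 0 at x ∈ {-3, 4}; ∂U/∂y = -6(y - 3)(y - 2) = 0 at y ∈ {2, 3}.
The Hessian is diagonal: diag(U_xx, U_yy). Second derivatives: U_xx(-3)=42, U_xx(4)=-42; U_yy(2)=6, U_yy(3)=-6.
Local maxima occur where both diagonal entries negative: (4, 3). Count: 1.

1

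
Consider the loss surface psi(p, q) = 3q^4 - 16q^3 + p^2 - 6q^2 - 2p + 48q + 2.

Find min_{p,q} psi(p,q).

-159

psi(p,q) separates as A(p) + B(q) + 2, so its minimum is min A + min B + 2.
A'(p) = 2p - 2 vanishes at p ∈ {1}; B'(q) = 12(q - 4)(q - 1)(q + 1) vanishes at q ∈ {-1, 1, 4}.
Local minima of A (where A''>0): A(1)=-1. Local minima of B: B(-1)=-35, B(4)=-160.
So the global minimum of psi is A(1) + B(4) + 2 = -1 − 160 + 2 = -159, attained at (1, 4).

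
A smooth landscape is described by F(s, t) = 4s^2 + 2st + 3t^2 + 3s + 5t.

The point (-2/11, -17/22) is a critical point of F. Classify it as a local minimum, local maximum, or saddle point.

The Hessian of F is constant: H = [[8, 2], [2, 6]].
det(H) = 8·6 − 2² = 44.
det(H) > 0 and tr(H) = 14 > 0, so H is positive definite and the point is a local minimum.

local minimum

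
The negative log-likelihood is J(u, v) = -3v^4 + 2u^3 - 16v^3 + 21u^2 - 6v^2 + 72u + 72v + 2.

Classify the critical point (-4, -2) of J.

The mixed partial ∂²J/∂u∂v is 0, so the Hessian at any point is diag(J_uu, J_vv) = diag(6(2u + 7), -12(3v^2 + 8v + 1)).
At (-4, -2): H = diag(-6, 36).
The eigenvalues have opposite signs, so H is indefinite: a saddle point.

saddle point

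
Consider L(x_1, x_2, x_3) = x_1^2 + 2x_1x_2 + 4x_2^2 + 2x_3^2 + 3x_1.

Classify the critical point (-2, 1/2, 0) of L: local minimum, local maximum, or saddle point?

local minimum

The Hessian is constant: H = [[2, 2, 0], [2, 8, 0], [0, 0, 4]].
Leading principal minors: Δ₁ = 2, Δ₂ = 12, Δ₃ = 48.
All leading minors are positive, so H is positive definite: a local minimum.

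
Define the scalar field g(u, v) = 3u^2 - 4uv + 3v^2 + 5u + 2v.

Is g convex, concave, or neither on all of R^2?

convex

g is quadratic, so its Hessian is the constant matrix H = [[6, -4], [-4, 6]].
det(H) = 20, tr(H) = 12.
det(H) > 0 and tr(H) > 0, so H is positive definite everywhere: convex.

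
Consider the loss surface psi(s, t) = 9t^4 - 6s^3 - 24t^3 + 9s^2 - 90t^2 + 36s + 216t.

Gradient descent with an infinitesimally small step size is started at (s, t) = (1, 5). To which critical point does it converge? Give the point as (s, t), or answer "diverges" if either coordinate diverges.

(-1, 3)

psi is separable, so gradient descent decouples: s follows -∂psi/∂s, t follows -∂psi/∂t.
∂psi/∂s = -18(s - 2)(s + 1); at s=1 this is 36, so s decreases.
∂psi/∂t = 36(t - 3)(t - 1)(t + 2); at t=5 this is 2016, so t decreases.
s converges to its nearest critical value -1 (a local min of the s-part); t converges to 3. The iterate converges to (-1, 3).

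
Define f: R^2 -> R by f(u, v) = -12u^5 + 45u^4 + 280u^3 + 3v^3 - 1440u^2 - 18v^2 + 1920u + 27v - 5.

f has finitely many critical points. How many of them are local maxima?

f separates as a function of u plus a function of v, so ∇f=0 decouples.
∂f/∂u = -60(u - 4)(u - 2)(u - 1)(u + 4) = 0 at u ∈ {-4, 1, 2, 4}; ∂f/∂v = 9(v - 3)(v - 1) = 0 at v ∈ {1, 3}.
The Hessian is diagonal: diag(f_uu, f_vv). Second derivatives: f_uu(-4)=14400, f_uu(1)=-900, f_uu(2)=720, f_uu(4)=-2880; f_vv(1)=-18, f_vv(3)=18.
Local maxima occur where both diagonal entries negative: (1, 1), (4, 1). Count: 2.

2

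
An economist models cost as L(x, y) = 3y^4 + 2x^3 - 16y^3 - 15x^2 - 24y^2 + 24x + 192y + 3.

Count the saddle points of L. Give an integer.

L separates as a function of x plus a function of y, so ∇L=0 decouples.
∂L/∂x = 6(x - 4)(x - 1) = 0 at x ∈ {1, 4}; ∂L/∂y = 12(y - 4)(y - 2)(y + 2) = 0 at y ∈ {-2, 2, 4}.
The Hessian is diagonal: diag(L_xx, L_yy). Second derivatives: L_xx(1)=-18, L_xx(4)=18; L_yy(-2)=288, L_yy(2)=-96, L_yy(4)=144.
Saddle points occur where the two diagonal entries have opposite signs: (1, -2), (1, 4), (4, 2). Count: 3.

3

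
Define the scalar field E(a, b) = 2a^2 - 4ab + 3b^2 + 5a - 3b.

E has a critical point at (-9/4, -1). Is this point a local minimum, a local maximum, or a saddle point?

The Hessian of E is constant: H = [[4, -4], [-4, 6]].
det(H) = 4·6 − (-4)² = 8.
det(H) > 0 and tr(H) = 10 > 0, so H is positive definite and the point is a local minimum.

local minimum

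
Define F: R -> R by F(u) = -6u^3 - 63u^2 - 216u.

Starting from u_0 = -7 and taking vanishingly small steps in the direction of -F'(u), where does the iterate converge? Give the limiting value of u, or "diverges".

F'(u) = -18(u + 3)(u + 4), so F'(-7) = -216.
Gradient descent moves in the -F' direction, i.e. u is increasing.
The nearest critical point in that direction is u = -4, where F'' = 18 > 0 (a local minimum). The iterate converges there.

-4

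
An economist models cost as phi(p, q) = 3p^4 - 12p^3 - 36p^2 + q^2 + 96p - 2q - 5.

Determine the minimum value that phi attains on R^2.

-198

phi(p,q) separates as A(p) + B(q) − 5, so its minimum is min A + min B − 5.
A'(p) = 12(p - 4)(p - 1)(p + 2) vanishes at p ∈ {-2, 1, 4}; B'(q) = 2q - 2 vanishes at q ∈ {1}.
Local minima of A (where A''>0): A(-2)=-192, A(4)=-192. Local minima of B: B(1)=-1.
So the global minimum of phi is A(-2) + B(1) − 5 = -192 − 1 − 5 = -198, attained at (-2, 1).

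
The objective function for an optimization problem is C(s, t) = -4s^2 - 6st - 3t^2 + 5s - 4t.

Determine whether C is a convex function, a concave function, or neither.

concave

C is quadratic, so its Hessian is the constant matrix H = [[-8, -6], [-6, -6]].
det(H) = 12, tr(H) = -14.
det(H) > 0 and tr(H) < 0, so H is negative definite everywhere: concave.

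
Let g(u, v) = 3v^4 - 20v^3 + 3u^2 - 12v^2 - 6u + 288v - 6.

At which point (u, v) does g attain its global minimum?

g(u,v) separates as P(u) + Q(v) − 6, so its minimum is min P + min Q − 6.
P'(u) = 6u - 6 vanishes at u ∈ {1}; Q'(v) = 12(v - 4)(v - 3)(v + 2) vanishes at v ∈ {-2, 3, 4}.
Local minima of P (where P''>0): P(1)=-3. Local minima of Q: Q(-2)=-416, Q(4)=448.
So the global minimum of g is P(1) + Q(-2) − 6 = -3 − 416 − 6 = -425, attained at (1, -2).

(1, -2)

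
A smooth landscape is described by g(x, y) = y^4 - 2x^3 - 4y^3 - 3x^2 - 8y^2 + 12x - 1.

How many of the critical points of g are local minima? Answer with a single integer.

g separates as a function of x plus a function of y, so ∇g=0 decouples.
∂g/∂x = -6(x - 1)(x + 2) = 0 at x ∈ {-2, 1}; ∂g/∂y = 4y(y - 4)(y + 1) = 0 at y ∈ {-1, 0, 4}.
The Hessian is diagonal: diag(g_xx, g_yy). Second derivatives: g_xx(-2)=18, g_xx(1)=-18; g_yy(-1)=20, g_yy(0)=-16, g_yy(4)=80.
Local minima occur where both diagonal entries positive: (-2, -1), (-2, 4). Count: 2.

2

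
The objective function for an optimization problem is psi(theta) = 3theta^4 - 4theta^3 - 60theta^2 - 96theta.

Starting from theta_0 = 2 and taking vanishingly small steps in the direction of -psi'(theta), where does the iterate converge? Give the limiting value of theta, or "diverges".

4

psi'(theta) = 12(theta - 4)(theta + 1)(theta + 2), so psi'(2) = -288.
Gradient descent moves in the -psi' direction, i.e. theta is increasing.
The nearest critical point in that direction is theta = 4, where psi'' = 360 > 0 (a local minimum). The iterate converges there.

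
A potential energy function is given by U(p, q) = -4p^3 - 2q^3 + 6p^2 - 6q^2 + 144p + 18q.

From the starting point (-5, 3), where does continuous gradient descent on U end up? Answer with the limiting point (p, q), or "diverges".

U is separable, so gradient descent decouples: p follows -∂U/∂p, q follows -∂U/∂q.
∂U/∂p = -12(p - 4)(p + 3); at p=-5 this is -216, so p increases.
∂U/∂q = -6(q - 1)(q + 3); at q=3 this is -72, so q increases.
The q-coordinate has no critical point in that direction and runs off to infinity.

diverges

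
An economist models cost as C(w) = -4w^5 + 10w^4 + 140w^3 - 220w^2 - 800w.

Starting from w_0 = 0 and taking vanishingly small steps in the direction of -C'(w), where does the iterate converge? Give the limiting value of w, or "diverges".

C'(w) = -20(w - 5)(w - 2)(w + 1)(w + 4), so C'(0) = -800.
Gradient descent moves in the -C' direction, i.e. w is increasing.
The nearest critical point in that direction is w = 2, where C'' = 1080 > 0 (a local minimum). The iterate converges there.

2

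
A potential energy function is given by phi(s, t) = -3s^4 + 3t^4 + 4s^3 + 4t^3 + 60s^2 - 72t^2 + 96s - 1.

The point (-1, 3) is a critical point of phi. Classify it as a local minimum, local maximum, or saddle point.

local minimum

The mixed partial ∂²phi/∂s∂t is 0, so the Hessian at any point is diag(phi_ss, phi_tt) = diag(12(-3s^2 + 2s + 10), 12(3t^2 + 2t - 12)).
At (-1, 3): H = diag(60, 252).
Both eigenvalues are positive, so H is positive definite: a local minimum.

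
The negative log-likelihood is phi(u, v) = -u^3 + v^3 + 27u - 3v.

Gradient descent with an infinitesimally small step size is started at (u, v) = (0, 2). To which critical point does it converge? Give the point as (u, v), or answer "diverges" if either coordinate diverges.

(-3, 1)

phi is separable, so gradient descent decouples: u follows -∂phi/∂u, v follows -∂phi/∂v.
∂phi/∂u = -3(u - 3)(u + 3); at u=0 this is 27, so u decreases.
∂phi/∂v = 3(v - 1)(v + 1); at v=2 this is 9, so v decreases.
u converges to its nearest critical value -3 (a local min of the u-part); v converges to 1. The iterate converges to (-3, 1).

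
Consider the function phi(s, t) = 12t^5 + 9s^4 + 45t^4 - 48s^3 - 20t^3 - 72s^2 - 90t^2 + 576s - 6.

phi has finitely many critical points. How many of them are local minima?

phi separates as a function of s plus a function of t, so ∇phi=0 decouples.
∂phi/∂s = 36(s - 4)(s - 2)(s + 2) = 0 at s ∈ {-2, 2, 4}; ∂phi/∂t = 60t(t - 1)(t + 1)(t + 3) = 0 at t ∈ {-3, -1, 0, 1}.
The Hessian is diagonal: diag(phi_ss, phi_tt). Second derivatives: phi_ss(-2)=864, phi_ss(2)=-288, phi_ss(4)=432; phi_tt(-3)=-1440, phi_tt(-1)=240, phi_tt(0)=-180, phi_tt(1)=480.
Local minima occur where both diagonal entries positive: (-2, -1), (-2, 1), (4, -1), (4, 1). Count: 4.

4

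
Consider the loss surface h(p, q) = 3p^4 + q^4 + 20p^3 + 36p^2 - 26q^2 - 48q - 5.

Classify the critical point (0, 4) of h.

The mixed partial ∂²h/∂p∂q is 0, so the Hessian at any point is diag(h_pp, h_qq) = diag(12(3p^2 + 10p + 6), 4(3q^2 - 13)).
At (0, 4): H = diag(72, 140).
Both eigenvalues are positive, so H is positive definite: a local minimum.

local minimum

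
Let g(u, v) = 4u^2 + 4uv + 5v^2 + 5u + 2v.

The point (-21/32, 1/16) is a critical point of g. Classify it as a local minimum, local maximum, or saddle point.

local minimum

The Hessian of g is constant: H = [[8, 4], [4, 10]].
det(H) = 8·10 − 4² = 64.
det(H) > 0 and tr(H) = 18 > 0, so H is positive definite and the point is a local minimum.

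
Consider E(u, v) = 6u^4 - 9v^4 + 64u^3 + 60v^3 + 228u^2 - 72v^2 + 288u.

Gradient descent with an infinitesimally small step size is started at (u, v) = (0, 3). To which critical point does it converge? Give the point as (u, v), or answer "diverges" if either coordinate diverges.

(-1, 1)

E is separable, so gradient descent decouples: u follows -∂E/∂u, v follows -∂E/∂v.
∂E/∂u = 24(u + 1)(u + 3)(u + 4); at u=0 this is 288, so u decreases.
∂E/∂v = -36v(v - 4)(v - 1); at v=3 this is 216, so v decreases.
u converges to its nearest critical value -1 (a local min of the u-part); v converges to 1. The iterate converges to (-1, 1).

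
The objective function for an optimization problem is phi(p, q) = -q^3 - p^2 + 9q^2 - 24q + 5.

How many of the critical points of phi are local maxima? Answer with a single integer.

1

phi separates as a function of p plus a function of q, so ∇phi=0 decouples.
∂phi/∂p = -2p = 0 at p ∈ {0}; ∂phi/∂q = -3(q - 4)(q - 2) = 0 at q ∈ {2, 4}.
The Hessian is diagonal: diag(phi_pp, phi_qq). Second derivatives: phi_pp(0)=-2; phi_qq(2)=6, phi_qq(4)=-6.
Local maxima occur where both diagonal entries negative: (0, 4). Count: 1.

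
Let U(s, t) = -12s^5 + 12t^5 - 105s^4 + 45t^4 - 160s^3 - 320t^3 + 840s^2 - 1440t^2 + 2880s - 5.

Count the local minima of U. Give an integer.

U separates as a function of s plus a function of t, so ∇U=0 decouples.
∂U/∂s = -60(s - 2)(s + 2)(s + 3)(s + 4) = 0 at s ∈ {-4, -3, -2, 2}; ∂U/∂t = 60t(t - 4)(t + 3)(t + 4) = 0 at t ∈ {-4, -3, 0, 4}.
The Hessian is diagonal: diag(U_ss, U_tt). Second derivatives: U_ss(-4)=720, U_ss(-3)=-300, U_ss(-2)=480, U_ss(2)=-7200; U_tt(-4)=-1920, U_tt(-3)=1260, U_tt(0)=-2880, U_tt(4)=13440.
Local minima occur where both diagonal entries positive: (-4, -3), (-4, 4), (-2, -3), (-2, 4). Count: 4.

4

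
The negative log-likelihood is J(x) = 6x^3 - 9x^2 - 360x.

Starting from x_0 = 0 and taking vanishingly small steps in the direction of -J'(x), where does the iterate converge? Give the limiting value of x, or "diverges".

5

J'(x) = 18(x - 5)(x + 4), so J'(0) = -360.
Gradient descent moves in the -J' direction, i.e. x is increasing.
The nearest critical point in that direction is x = 5, where J'' = 162 > 0 (a local minimum). The iterate converges there.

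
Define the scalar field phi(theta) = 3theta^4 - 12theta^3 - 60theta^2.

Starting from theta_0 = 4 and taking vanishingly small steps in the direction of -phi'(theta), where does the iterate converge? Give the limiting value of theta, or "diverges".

phi'(theta) = 12theta(theta - 5)(theta + 2), so phi'(4) = -288.
Gradient descent moves in the -phi' direction, i.e. theta is increasing.
The nearest critical point in that direction is theta = 5, where phi'' = 420 > 0 (a local minimum). The iterate converges there.

5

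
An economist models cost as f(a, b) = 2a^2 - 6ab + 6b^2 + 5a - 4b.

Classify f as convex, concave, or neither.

f is quadratic, so its Hessian is the constant matrix H = [[4, -6], [-6, 12]].
det(H) = 12, tr(H) = 16.
det(H) > 0 and tr(H) > 0, so H is positive definite everywhere: convex.

convex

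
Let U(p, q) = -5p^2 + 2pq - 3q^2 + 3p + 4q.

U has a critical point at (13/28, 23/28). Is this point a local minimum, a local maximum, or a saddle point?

local maximum

The Hessian of U is constant: H = [[-10, 2], [2, -6]].
det(H) = (-10)·(-6) − 2² = 56.
det(H) > 0 and tr(H) = -16 < 0, so H is negative definite and the point is a local maximum.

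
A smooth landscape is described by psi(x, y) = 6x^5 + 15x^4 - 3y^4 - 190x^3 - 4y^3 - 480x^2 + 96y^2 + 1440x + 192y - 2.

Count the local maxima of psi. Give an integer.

4

psi separates as a function of x plus a function of y, so ∇psi=0 decouples.
∂psi/∂x = 30(x - 4)(x - 1)(x + 3)(x + 4) = 0 at x ∈ {-4, -3, 1, 4}; ∂psi/∂y = -12(y - 4)(y + 1)(y + 4) = 0 at y ∈ {-4, -1, 4}.
The Hessian is diagonal: diag(psi_xx, psi_yy). Second derivatives: psi_xx(-4)=-1200, psi_xx(-3)=840, psi_xx(1)=-1800, psi_xx(4)=5040; psi_yy(-4)=-288, psi_yy(-1)=180, psi_yy(4)=-480.
Local maxima occur where both diagonal entries negative: (-4, -4), (-4, 4), (1, -4), (1, 4). Count: 4.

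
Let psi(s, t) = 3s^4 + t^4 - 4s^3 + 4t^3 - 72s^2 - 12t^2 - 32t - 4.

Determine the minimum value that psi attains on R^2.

-708

psi(s,t) separates as P(s) + Q(t) − 4, so its minimum is min P + min Q − 4.
P'(s) = 12s(s - 4)(s + 3) vanishes at s ∈ {-3, 0, 4}; Q'(t) = 4(t - 2)(t + 1)(t + 4) vanishes at t ∈ {-4, -1, 2}.
Local minima of P (where P''>0): P(-3)=-297, P(4)=-640. Local minima of Q: Q(-4)=-64, Q(2)=-64.
So the global minimum of psi is P(4) + Q(-4) − 4 = -640 − 64 − 4 = -708, attained at (4, -4).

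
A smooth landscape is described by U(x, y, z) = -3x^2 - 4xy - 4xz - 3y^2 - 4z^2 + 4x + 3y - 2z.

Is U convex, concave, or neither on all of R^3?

U is quadratic, so its Hessian is the constant matrix H = [[-6, -4, -4], [-4, -6, 0], [-4, 0, -8]].
Leading principal minors: -6, 20, -64.
Signs alternate −, +, − ⇒ H ≺ 0 ⇒ concave.

concave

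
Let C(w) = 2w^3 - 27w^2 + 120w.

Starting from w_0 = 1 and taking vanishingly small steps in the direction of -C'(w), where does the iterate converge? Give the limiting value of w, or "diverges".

C'(w) = 6(w - 5)(w - 4), so C'(1) = 72.
Gradient descent moves in the -C' direction, i.e. w is decreasing.
There is no critical point below w=1, and C' keeps the same sign, so the iterate runs off to −∞.

diverges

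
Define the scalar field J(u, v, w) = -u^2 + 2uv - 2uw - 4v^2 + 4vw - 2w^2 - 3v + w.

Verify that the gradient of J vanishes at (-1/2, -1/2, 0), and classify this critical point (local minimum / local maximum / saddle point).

∇J = (-2u + 2v - 2w, 2u - 8v + 4w - 3, -2u + 4v - 4w + 1); substituting (-1/2, -1/2, 0) gives ∇J = (0, 0, 0), so (-1/2, -1/2, 0) is indeed a critical point.
The Hessian is constant: H = [[-2, 2, -2], [2, -8, 4], [-2, 4, -4]].
Leading principal minors: Δ₁ = -2, Δ₂ = 12, Δ₃ = -16.
The minors alternate sign starting negative (−, +, −), so H is negative definite: a local maximum.

local maximum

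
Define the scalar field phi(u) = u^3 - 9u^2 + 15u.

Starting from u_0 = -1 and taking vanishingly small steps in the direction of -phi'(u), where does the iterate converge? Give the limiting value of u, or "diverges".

diverges

phi'(u) = 3(u - 5)(u - 1), so phi'(-1) = 36.
Gradient descent moves in the -phi' direction, i.e. u is decreasing.
There is no critical point below u=-1, and phi' keeps the same sign, so the iterate runs off to −∞.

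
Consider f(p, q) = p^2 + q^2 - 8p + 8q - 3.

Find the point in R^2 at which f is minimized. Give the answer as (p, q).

(4, -4)

f(p,q) separates as A(p) + B(q) − 3, so its minimum is min A + min B − 3.
A'(p) = 2p - 8 vanishes at p ∈ {4}; B'(q) = 2q + 8 vanishes at q ∈ {-4}.
Local minima of A (where A''>0): A(4)=-16. Local minima of B: B(-4)=-16.
So the global minimum of f is A(4) + B(-4) − 3 = -16 − 16 − 3 = -35, attained at (4, -4).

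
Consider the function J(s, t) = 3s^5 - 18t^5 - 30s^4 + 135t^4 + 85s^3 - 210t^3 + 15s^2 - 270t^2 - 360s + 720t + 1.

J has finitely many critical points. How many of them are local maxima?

4

J separates as a function of s plus a function of t, so ∇J=0 decouples.
∂J/∂s = 15(s - 4)(s - 3)(s - 2)(s + 1) = 0 at s ∈ {-1, 2, 3, 4}; ∂J/∂t = -90(t - 4)(t - 2)(t - 1)(t + 1) = 0 at t ∈ {-1, 1, 2, 4}.
The Hessian is diagonal: diag(J_ss, J_tt). Second derivatives: J_ss(-1)=-900, J_ss(2)=90, J_ss(3)=-60, J_ss(4)=150; J_tt(-1)=2700, J_tt(1)=-540, J_tt(2)=540, J_tt(4)=-2700.
Local maxima occur where both diagonal entries negative: (-1, 1), (-1, 4), (3, 1), (3, 4). Count: 4.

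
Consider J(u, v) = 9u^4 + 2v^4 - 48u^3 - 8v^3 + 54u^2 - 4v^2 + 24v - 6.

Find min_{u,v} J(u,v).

-105

J(u,v) separates as P(u) + Q(v) − 6, so its minimum is min P + min Q − 6.
P'(u) = 36u(u - 3)(u - 1) vanishes at u ∈ {0, 1, 3}; Q'(v) = 8(v - 3)(v - 1)(v + 1) vanishes at v ∈ {-1, 1, 3}.
Local minima of P (where P''>0): P(0)=0, P(3)=-81. Local minima of Q: Q(-1)=-18, Q(3)=-18.
So the global minimum of J is P(3) + Q(-1) − 6 = -81 − 18 − 6 = -105, attained at (3, -1).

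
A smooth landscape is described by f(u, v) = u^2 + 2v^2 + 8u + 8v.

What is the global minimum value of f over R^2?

-24

f(u,v) separates as P(u) + Q(v), so its minimum is min P + min Q.
P'(u) = 2u + 8 vanishes at u ∈ {-4}; Q'(v) = 4v + 8 vanishes at v ∈ {-2}.
Local minima of P (where P''>0): P(-4)=-16. Local minima of Q: Q(-2)=-8.
So the global minimum of f is P(-4) + Q(-2) = -16 − 8 = -24, attained at (-4, -2).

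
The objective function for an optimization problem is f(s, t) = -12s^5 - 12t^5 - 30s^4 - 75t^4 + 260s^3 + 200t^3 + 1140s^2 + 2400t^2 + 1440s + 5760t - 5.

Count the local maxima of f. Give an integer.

4

f separates as a function of s plus a function of t, so ∇f=0 decouples.
∂f/∂s = -60(s - 4)(s + 1)(s + 2)(s + 3) = 0 at s ∈ {-3, -2, -1, 4}; ∂f/∂t = -60(t - 4)(t + 2)(t + 3)(t + 4) = 0 at t ∈ {-4, -3, -2, 4}.
The Hessian is diagonal: diag(f_ss, f_tt). Second derivatives: f_ss(-3)=840, f_ss(-2)=-360, f_ss(-1)=600, f_ss(4)=-12600; f_tt(-4)=960, f_tt(-3)=-420, f_tt(-2)=720, f_tt(4)=-20160.
Local maxima occur where both diagonal entries negative: (-2, -3), (-2, 4), (4, -3), (4, 4). Count: 4.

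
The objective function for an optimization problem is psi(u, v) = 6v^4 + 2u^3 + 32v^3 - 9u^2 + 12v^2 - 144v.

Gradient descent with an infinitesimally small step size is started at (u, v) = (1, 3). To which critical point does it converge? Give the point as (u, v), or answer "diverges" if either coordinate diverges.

psi is separable, so gradient descent decouples: u follows -∂psi/∂u, v follows -∂psi/∂v.
∂psi/∂u = 6u(u - 3); at u=1 this is -12, so u increases.
∂psi/∂v = 24(v - 1)(v + 2)(v + 3); at v=3 this is 1440, so v decreases.
u converges to its nearest critical value 3 (a local min of the u-part); v converges to 1. The iterate converges to (3, 1).

(3, 1)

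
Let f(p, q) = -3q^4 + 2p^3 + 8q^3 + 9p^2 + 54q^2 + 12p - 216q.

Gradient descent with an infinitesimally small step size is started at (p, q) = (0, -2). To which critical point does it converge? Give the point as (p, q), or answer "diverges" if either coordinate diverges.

f is separable, so gradient descent decouples: p follows -∂f/∂p, q follows -∂f/∂q.
∂f/∂p = 6(p + 1)(p + 2); at p=0 this is 12, so p decreases.
∂f/∂q = -12(q - 3)(q - 2)(q + 3); at q=-2 this is -240, so q increases.
p converges to its nearest critical value -1 (a local min of the p-part); q converges to 2. The iterate converges to (-1, 2).

(-1, 2)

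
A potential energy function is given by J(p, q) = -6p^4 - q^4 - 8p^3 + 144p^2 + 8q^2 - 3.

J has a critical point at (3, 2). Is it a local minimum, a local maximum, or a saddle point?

The mixed partial ∂²J/∂p∂q is 0, so the Hessian at any point is diag(J_pp, J_qq) = diag(24(-3p^2 - 2p + 12), 4(-3q^2 + 4)).
At (3, 2): H = diag(-504, -32).
Both eigenvalues are negative, so H is negative definite: a local maximum.

local maximum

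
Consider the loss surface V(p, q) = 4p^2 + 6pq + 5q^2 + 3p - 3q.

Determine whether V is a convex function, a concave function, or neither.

convex

V is quadratic, so its Hessian is the constant matrix H = [[8, 6], [6, 10]].
det(H) = 44, tr(H) = 18.
det(H) > 0 and tr(H) > 0, so H is positive definite everywhere: convex.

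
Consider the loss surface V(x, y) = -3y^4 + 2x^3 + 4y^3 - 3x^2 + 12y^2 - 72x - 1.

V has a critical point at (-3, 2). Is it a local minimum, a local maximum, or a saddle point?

The mixed partial ∂²V/∂x∂y is 0, so the Hessian at any point is diag(V_xx, V_yy) = diag(6(2x - 1), 12(-3y^2 + 2y + 2)).
At (-3, 2): H = diag(-42, -72).
Both eigenvalues are negative, so H is negative definite: a local maximum.

local maximum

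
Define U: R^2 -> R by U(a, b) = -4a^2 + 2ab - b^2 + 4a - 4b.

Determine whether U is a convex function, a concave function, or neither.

concave

U is quadratic, so its Hessian is the constant matrix H = [[-8, 2], [2, -2]].
det(H) = 12, tr(H) = -10.
det(H) > 0 and tr(H) < 0, so H is negative definite everywhere: concave.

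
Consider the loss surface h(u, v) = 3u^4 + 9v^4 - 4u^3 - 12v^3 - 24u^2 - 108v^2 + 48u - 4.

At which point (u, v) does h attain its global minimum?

(-2, 3)

h(u,v) separates as P(u) + Q(v) − 4, so its minimum is min P + min Q − 4.
P'(u) = 12(u - 2)(u - 1)(u + 2) vanishes at u ∈ {-2, 1, 2}; Q'(v) = 36v(v - 3)(v + 2) vanishes at v ∈ {-2, 0, 3}.
Local minima of P (where P''>0): P(-2)=-112, P(2)=16. Local minima of Q: Q(-2)=-192, Q(3)=-567.
So the global minimum of h is P(-2) + Q(3) − 4 = -112 − 567 − 4 = -683, attained at (-2, 3).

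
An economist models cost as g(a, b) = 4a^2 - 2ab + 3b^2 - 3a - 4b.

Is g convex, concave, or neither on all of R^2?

convex

g is quadratic, so its Hessian is the constant matrix H = [[8, -2], [-2, 6]].
det(H) = 44, tr(H) = 14.
det(H) > 0 and tr(H) > 0, so H is positive definite everywhere: convex.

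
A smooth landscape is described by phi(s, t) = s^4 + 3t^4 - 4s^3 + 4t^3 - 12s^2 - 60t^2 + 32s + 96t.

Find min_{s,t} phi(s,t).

-896

phi(s,t) separates as P(s) + Q(t), so its minimum is min P + min Q.
P'(s) = 4(s - 4)(s - 1)(s + 2) vanishes at s ∈ {-2, 1, 4}; Q'(t) = 12(t - 2)(t - 1)(t + 4) vanishes at t ∈ {-4, 1, 2}.
Local minima of P (where P''>0): P(-2)=-64, P(4)=-64. Local minima of Q: Q(-4)=-832, Q(2)=32.
So the global minimum of phi is P(-2) + Q(-4) = -64 − 832 = -896, attained at (-2, -4).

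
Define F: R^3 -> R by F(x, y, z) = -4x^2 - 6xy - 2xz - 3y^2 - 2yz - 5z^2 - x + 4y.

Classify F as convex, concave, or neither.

concave

F is quadratic, so its Hessian is the constant matrix H = [[-8, -6, -2], [-6, -6, -2], [-2, -2, -10]].
Leading principal minors: -8, 12, -112.
Signs alternate −, +, − ⇒ H ≺ 0 ⇒ concave.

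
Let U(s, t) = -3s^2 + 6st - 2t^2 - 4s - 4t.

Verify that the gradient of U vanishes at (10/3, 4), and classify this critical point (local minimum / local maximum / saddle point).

saddle point

∇U = (-6s + 6t - 4, 6s - 4t - 4); substituting (10/3, 4) gives ∇U = (0, 0), so (10/3, 4) is indeed a critical point.
The Hessian of U is constant: H = [[-6, 6], [6, -4]].
det(H) = (-6)·(-4) − 6² = -12.
Since det(H) < 0, H is indefinite and the critical point is a saddle point.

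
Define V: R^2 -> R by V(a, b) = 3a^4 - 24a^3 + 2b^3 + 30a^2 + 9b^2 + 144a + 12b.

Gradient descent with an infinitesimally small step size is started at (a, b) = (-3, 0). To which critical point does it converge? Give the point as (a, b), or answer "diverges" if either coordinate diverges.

V is separable, so gradient descent decouples: a follows -∂V/∂a, b follows -∂V/∂b.
∂V/∂a = 12(a - 4)(a - 3)(a + 1); at a=-3 this is -1008, so a increases.
∂V/∂b = 6(b + 1)(b + 2); at b=0 this is 12, so b decreases.
a converges to its nearest critical value -1 (a local min of the a-part); b converges to -1. The iterate converges to (-1, -1).

(-1, -1)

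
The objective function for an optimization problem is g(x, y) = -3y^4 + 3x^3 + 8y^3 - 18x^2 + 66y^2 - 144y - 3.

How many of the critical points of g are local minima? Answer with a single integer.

g separates as a function of x plus a function of y, so ∇g=0 decouples.
∂g/∂x = 9x(x - 4) = 0 at x ∈ {0, 4}; ∂g/∂y = -12(y - 4)(y - 1)(y + 3) = 0 at y ∈ {-3, 1, 4}.
The Hessian is diagonal: diag(g_xx, g_yy). Second derivatives: g_xx(0)=-36, g_xx(4)=36; g_yy(-3)=-336, g_yy(1)=144, g_yy(4)=-252.
Local minima occur where both diagonal entries positive: (4, 1). Count: 1.

1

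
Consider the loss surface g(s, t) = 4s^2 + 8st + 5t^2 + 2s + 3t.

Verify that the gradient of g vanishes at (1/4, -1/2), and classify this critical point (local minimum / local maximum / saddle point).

local minimum

∇g = (8s + 8t + 2, 8s + 10t + 3); substituting (1/4, -1/2) gives ∇g = (0, 0), so (1/4, -1/2) is indeed a critical point.
The Hessian of g is constant: H = [[8, 8], [8, 10]].
det(H) = 8·10 − 8² = 16.
det(H) > 0 and tr(H) = 18 > 0, so H is positive definite and the point is a local minimum.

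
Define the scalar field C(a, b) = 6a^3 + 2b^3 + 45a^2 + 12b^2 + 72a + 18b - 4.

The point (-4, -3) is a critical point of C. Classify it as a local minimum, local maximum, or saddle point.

local maximum

The mixed partial ∂²C/∂a∂b is 0, so the Hessian at any point is diag(C_aa, C_bb) = diag(18(2a + 5), 12(b + 2)).
At (-4, -3): H = diag(-54, -12).
Both eigenvalues are negative, so H is negative definite: a local maximum.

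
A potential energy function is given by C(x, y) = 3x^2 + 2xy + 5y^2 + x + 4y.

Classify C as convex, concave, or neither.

convex

C is quadratic, so its Hessian is the constant matrix H = [[6, 2], [2, 10]].
det(H) = 56, tr(H) = 16.
det(H) > 0 and tr(H) > 0, so H is positive definite everywhere: convex.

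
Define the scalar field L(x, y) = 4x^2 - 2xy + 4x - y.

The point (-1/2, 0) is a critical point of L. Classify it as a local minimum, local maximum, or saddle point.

The Hessian of L is constant: H = [[8, -2], [-2, 0]].
det(H) = 8·0 − (-2)² = -4.
Since det(H) < 0, H is indefinite and the critical point is a saddle point.

saddle point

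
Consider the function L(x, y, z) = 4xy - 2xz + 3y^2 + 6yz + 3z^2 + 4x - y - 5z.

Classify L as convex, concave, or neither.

neither

L is quadratic, so its Hessian is the constant matrix H = [[0, 4, -2], [4, 6, 6], [-2, 6, 6]].
Leading principal minors: 0, -16, -216.
Neither pattern holds ⇒ H is indefinite ⇒ neither convex nor concave.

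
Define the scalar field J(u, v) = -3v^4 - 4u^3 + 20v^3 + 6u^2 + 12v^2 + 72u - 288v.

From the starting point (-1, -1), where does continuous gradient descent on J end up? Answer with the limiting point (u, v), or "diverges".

(-2, 3)

J is separable, so gradient descent decouples: u follows -∂J/∂u, v follows -∂J/∂v.
∂J/∂u = -12(u - 3)(u + 2); at u=-1 this is 48, so u decreases.
∂J/∂v = -12(v - 4)(v - 3)(v + 2); at v=-1 this is -240, so v increases.
u converges to its nearest critical value -2 (a local min of the u-part); v converges to 3. The iterate converges to (-2, 3).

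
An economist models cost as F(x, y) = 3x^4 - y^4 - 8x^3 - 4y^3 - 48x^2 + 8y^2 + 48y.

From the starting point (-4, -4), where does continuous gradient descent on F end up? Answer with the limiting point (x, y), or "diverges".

diverges

F is separable, so gradient descent decouples: x follows -∂F/∂x, y follows -∂F/∂y.
∂F/∂x = 12x(x - 4)(x + 2); at x=-4 this is -768, so x increases.
∂F/∂y = -4(y - 2)(y + 2)(y + 3); at y=-4 this is 48, so y decreases.
The y-coordinate has no critical point in that direction and runs off to infinity.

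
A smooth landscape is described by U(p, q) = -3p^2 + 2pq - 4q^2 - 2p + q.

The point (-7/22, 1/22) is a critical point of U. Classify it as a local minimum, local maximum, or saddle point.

local maximum

The Hessian of U is constant: H = [[-6, 2], [2, -8]].
det(H) = (-6)·(-8) − 2² = 44.
det(H) > 0 and tr(H) = -14 < 0, so H is negative definite and the point is a local maximum.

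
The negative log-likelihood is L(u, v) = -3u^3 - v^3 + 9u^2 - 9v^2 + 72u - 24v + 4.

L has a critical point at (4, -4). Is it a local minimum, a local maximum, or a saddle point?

saddle point

The mixed partial ∂²L/∂u∂v is 0, so the Hessian at any point is diag(L_uu, L_vv) = diag(18(-u + 1), -6(v + 3)).
At (4, -4): H = diag(-54, 6).
The eigenvalues have opposite signs, so H is indefinite: a saddle point.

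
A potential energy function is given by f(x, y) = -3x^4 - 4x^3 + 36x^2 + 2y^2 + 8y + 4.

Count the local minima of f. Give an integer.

f separates as a function of x plus a function of y, so ∇f=0 decouples.
∂f/∂x = -12x(x - 2)(x + 3) = 0 at x ∈ {-3, 0, 2}; ∂f/∂y = 4(y + 2) = 0 at y ∈ {-2}.
The Hessian is diagonal: diag(f_xx, f_yy). Second derivatives: f_xx(-3)=-180, f_xx(0)=72, f_xx(2)=-120; f_yy(-2)=4.
Local minima occur where both diagonal entries positive: (0, -2). Count: 1.

1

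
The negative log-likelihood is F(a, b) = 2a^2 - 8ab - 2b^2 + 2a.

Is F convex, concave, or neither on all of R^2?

F is quadratic, so its Hessian is the constant matrix H = [[4, -8], [-8, -4]].
det(H) = -80, tr(H) = 0.
det(H) < 0, so H is indefinite: neither convex nor concave.

neither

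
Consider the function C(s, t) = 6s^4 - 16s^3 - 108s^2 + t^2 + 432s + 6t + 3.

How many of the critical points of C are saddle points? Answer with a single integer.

C separates as a function of s plus a function of t, so ∇C=0 decouples.
∂C/∂s = 24(s - 3)(s - 2)(s + 3) = 0 at s ∈ {-3, 2, 3}; ∂C/∂t = 2(t + 3) = 0 at t ∈ {-3}.
The Hessian is diagonal: diag(C_ss, C_tt). Second derivatives: C_ss(-3)=720, C_ss(2)=-120, C_ss(3)=144; C_tt(-3)=2.
Saddle points occur where the two diagonal entries have opposite signs: (2, -3). Count: 1.

1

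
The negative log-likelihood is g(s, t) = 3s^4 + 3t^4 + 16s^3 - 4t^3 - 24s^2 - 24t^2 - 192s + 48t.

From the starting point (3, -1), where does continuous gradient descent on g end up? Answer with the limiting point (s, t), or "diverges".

g is separable, so gradient descent decouples: s follows -∂g/∂s, t follows -∂g/∂t.
∂g/∂s = 12(s - 2)(s + 2)(s + 4); at s=3 this is 420, so s decreases.
∂g/∂t = 12(t - 2)(t - 1)(t + 2); at t=-1 this is 72, so t decreases.
s converges to its nearest critical value 2 (a local min of the s-part); t converges to -2. The iterate converges to (2, -2).

(2, -2)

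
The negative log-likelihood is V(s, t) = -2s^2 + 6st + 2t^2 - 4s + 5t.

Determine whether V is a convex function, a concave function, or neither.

V is quadratic, so its Hessian is the constant matrix H = [[-4, 6], [6, 4]].
det(H) = -52, tr(H) = 0.
det(H) < 0, so H is indefinite: neither convex nor concave.

neither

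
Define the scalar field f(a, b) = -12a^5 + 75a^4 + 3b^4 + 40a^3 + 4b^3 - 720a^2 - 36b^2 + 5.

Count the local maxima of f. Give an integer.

2

f separates as a function of a plus a function of b, so ∇f=0 decouples.
∂f/∂a = -60a(a - 4)(a - 3)(a + 2) = 0 at a ∈ {-2, 0, 3, 4}; ∂f/∂b = 12b(b - 2)(b + 3) = 0 at b ∈ {-3, 0, 2}.
The Hessian is diagonal: diag(f_aa, f_bb). Second derivatives: f_aa(-2)=3600, f_aa(0)=-1440, f_aa(3)=900, f_aa(4)=-1440; f_bb(-3)=180, f_bb(0)=-72, f_bb(2)=120.
Local maxima occur where both diagonal entries negative: (0, 0), (4, 0). Count: 2.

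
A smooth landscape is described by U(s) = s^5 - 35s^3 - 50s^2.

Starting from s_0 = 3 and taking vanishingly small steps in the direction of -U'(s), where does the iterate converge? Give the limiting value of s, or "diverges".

U'(s) = 5s(s - 5)(s + 1)(s + 4), so U'(3) = -840.
Gradient descent moves in the -U' direction, i.e. s is increasing.
The nearest critical point in that direction is s = 5, where U'' = 1350 > 0 (a local minimum). The iterate converges there.

5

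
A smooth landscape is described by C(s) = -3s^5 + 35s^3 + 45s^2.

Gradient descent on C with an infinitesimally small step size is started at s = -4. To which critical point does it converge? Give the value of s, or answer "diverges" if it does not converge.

C'(s) = -15s(s - 3)(s + 1)(s + 2), so C'(-4) = -2520.
Gradient descent moves in the -C' direction, i.e. s is increasing.
The nearest critical point in that direction is s = -2, where C'' = 150 > 0 (a local minimum). The iterate converges there.

-2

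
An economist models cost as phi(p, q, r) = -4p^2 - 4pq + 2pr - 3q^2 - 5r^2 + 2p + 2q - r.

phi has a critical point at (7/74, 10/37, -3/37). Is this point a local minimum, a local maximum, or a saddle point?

local maximum

The Hessian is constant: H = [[-8, -4, 2], [-4, -6, 0], [2, 0, -10]].
Leading principal minors: Δ₁ = -8, Δ₂ = 32, Δ₃ = -296.
The minors alternate sign starting negative (−, +, −), so H is negative definite: a local maximum.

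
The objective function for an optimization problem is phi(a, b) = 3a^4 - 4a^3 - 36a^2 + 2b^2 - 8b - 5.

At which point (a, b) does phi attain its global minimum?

(3, 2)

phi(a,b) separates as P(a) + Q(b) − 5, so its minimum is min P + min Q − 5.
P'(a) = 12a(a - 3)(a + 2) vanishes at a ∈ {-2, 0, 3}; Q'(b) = 4b - 8 vanishes at b ∈ {2}.
Local minima of P (where P''>0): P(-2)=-64, P(3)=-189. Local minima of Q: Q(2)=-8.
So the global minimum of phi is P(3) + Q(2) − 5 = -189 − 8 − 5 = -202, attained at (3, 2).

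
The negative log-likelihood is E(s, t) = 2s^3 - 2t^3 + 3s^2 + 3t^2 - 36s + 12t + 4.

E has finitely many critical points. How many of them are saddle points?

2

E separates as a function of s plus a function of t, so ∇E=0 decouples.
∂E/∂s = 6(s - 2)(s + 3) = 0 at s ∈ {-3, 2}; ∂E/∂t = -6(t - 2)(t + 1) = 0 at t ∈ {-1, 2}.
The Hessian is diagonal: diag(E_ss, E_tt). Second derivatives: E_ss(-3)=-30, E_ss(2)=30; E_tt(-1)=18, E_tt(2)=-18.
Saddle points occur where the two diagonal entries have opposite signs: (-3, -1), (2, 2). Count: 2.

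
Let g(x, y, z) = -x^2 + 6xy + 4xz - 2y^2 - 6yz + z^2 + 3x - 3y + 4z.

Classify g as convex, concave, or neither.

g is quadratic, so its Hessian is the constant matrix H = [[-2, 6, 4], [6, -4, -6], [4, -6, 2]].
Leading principal minors: -2, -28, -208.
Neither pattern holds ⇒ H is indefinite ⇒ neither convex nor concave.

neither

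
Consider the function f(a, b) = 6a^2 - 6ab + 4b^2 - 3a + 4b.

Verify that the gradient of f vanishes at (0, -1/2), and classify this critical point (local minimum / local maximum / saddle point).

local minimum

∇f = (12a - 6b - 3, -6a + 8b + 4); substituting (0, -1/2) gives ∇f = (0, 0), so (0, -1/2) is indeed a critical point.
The Hessian of f is constant: H = [[12, -6], [-6, 8]].
det(H) = 12·8 − (-6)² = 60.
det(H) > 0 and tr(H) = 20 > 0, so H is positive definite and the point is a local minimum.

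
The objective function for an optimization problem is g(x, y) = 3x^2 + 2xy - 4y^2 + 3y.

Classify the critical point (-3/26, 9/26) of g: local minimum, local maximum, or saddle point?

saddle point

The Hessian of g is constant: H = [[6, 2], [2, -8]].
det(H) = 6·(-8) − 2² = -52.
Since det(H) < 0, H is indefinite and the critical point is a saddle point.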